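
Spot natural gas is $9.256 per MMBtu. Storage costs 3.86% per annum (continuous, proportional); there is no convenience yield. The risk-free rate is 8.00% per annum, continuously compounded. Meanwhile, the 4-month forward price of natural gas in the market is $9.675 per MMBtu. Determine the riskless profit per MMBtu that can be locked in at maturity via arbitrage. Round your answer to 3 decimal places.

$0.046 per MMBtu

Fair forward: F* = S·e^(carry·T), with carry = (r + u) = 0.0800 + 0.0386 = 0.1186
F* = 9.256 · e^(0.1186 × 4/12) = 9.256 · e^0.039533 = 9.256 × 1.040325 = $9.6292
Market $9.675 > fair $9.6292: forward overpriced → cash-and-carry (buy spot, short the forward).
At maturity, profit = |F_mkt − F*| = |9.675 − 9.6292| = $0.046 per MMBtu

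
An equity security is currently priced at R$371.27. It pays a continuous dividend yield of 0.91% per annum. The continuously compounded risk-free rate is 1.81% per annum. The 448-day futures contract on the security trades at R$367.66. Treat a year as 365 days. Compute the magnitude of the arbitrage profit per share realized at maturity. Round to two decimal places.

Fair futures: F* = S·e^(carry·T), with carry = (r − q) = 0.0181 − 0.0091 = 0.0090
F* = 371.27 · e^(0.0090 × 448/365) = 371.27 · e^0.011047 = 371.27 × 1.011108 = R$375.3941
Market R$367.66 < fair R$375.3941: forward underpriced → reverse cash-and-carry (short spot, go long the forward).
At maturity, profit = |F_mkt − F*| = |367.66 − 375.3941| = R$7.73 per share

R$7.73 per share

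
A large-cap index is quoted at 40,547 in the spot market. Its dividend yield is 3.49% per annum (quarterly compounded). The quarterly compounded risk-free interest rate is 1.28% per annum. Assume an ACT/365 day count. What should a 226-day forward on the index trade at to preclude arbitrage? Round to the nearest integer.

39,999

F = S · (1+r/4)^(4T) / (1+q/4)^(4T)
= 40547 × 1.007944 / 1.021749 = 40547 × 0.986489
F = 39,999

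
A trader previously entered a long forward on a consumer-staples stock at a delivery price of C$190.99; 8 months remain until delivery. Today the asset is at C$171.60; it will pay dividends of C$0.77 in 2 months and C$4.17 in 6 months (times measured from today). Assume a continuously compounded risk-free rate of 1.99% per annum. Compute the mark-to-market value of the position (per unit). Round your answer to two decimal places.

-C$21.77

PV(remaining dividends) I = 0.77·e^(−0.0199·2/12) + 4.17·e^(−0.0199·6/12) = 4.8962
Current forward F = (S − I)·e^(rT) = (171.60 − 4.8962)·e^(0.0199·8/12) = 166.7038 × 1.013355 = 168.9301
Value (long) = (F − K)·e^(−rT) = (168.9301 − 190.99) × 0.986821 = -21.7692
Value = -C$21.77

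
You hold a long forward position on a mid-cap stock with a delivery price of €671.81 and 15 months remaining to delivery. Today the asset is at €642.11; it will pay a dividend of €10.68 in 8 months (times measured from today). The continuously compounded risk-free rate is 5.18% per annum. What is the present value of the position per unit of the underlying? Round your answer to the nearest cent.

PV(remaining dividends) I = 10.68·e^(−0.0518·8/12) = 10.3175
Current forward F = (S − I)·e^(rT) = (642.11 − 10.3175)·e^(0.0518·15/12) = 631.7925 × 1.066892 = 674.0544
Value (long) = (F − K)·e^(−rT) = (674.0544 − 671.81) × 0.937302 = 2.1037
Value = €2.10

€2.10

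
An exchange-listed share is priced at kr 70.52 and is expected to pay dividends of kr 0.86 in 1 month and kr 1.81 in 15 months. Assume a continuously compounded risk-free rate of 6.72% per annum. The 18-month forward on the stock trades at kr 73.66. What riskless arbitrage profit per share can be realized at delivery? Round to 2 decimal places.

PV(dividends) I = 0.86·e^(−0.0672·1/12) + 1.81·e^(−0.0672·15/12) = 2.5194
Fair forward F* = (S − I)·e^(rT) = (70.52 − 2.5194)·e^0.100800 = 68.0006 × 1.106055 = 75.2124
Market kr 73.66 < fair 75.2124: forward underpriced → reverse cash-and-carry (short the stock, invest proceeds at r, pay the dividends, go long the forward).
Profit at T = |F_mkt − F*| = |73.66 − 75.2124| = kr 1.55 per share

kr 1.55 per share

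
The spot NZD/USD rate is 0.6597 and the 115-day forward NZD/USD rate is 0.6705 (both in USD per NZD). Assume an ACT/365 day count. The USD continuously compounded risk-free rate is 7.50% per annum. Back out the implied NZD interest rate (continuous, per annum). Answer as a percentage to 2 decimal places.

2.35%

F = S·e^((r_USD − r_NZD)T) ⇒ r_NZD = r_USD − ln(F/S)/T
ln(0.6705/0.6597) = 0.016239; /(115/365) = 0.051541
r_NZD = 0.0750 − 0.051541 = 0.023459
r_NZD = 2.35%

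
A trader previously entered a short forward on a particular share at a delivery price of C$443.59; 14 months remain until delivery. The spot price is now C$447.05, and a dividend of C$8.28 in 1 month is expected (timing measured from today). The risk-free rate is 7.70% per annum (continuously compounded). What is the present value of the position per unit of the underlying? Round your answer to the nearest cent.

PV(remaining dividends) I = 8.28·e^(−0.0770·1/12) = 8.2270
Current forward F = (S − I)·e^(rT) = (447.05 − 8.2270)·e^(0.0770·14/12) = 438.8230 × 1.093992 = 480.0689
Value (long) = (F − K)·e^(−rT) = (480.0689 − 443.59) × 0.914084 = 33.3448
Short position value = −(long value) = -C$33.34

-C$33.34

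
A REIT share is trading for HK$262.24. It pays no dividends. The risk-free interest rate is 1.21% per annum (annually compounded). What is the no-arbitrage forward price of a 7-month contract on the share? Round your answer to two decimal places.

F = S · (1+r)^T
= 262.24 × 1.007041
F = HK$264.09

HK$264.09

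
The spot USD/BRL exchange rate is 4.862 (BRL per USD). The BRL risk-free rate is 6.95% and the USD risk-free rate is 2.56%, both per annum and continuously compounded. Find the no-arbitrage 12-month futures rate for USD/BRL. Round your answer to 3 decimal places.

5.080

F = S·e^((r_BRL − r_USD)T) = 4.862 · e^((0.0695 − 0.0256) × 12/12)
= 4.862 · e^0.043900 = 4.862 × 1.044878
F = 5.080 BRL per USD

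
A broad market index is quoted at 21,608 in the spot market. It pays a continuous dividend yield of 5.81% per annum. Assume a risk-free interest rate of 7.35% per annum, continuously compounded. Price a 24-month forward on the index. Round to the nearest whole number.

F = S·e^((r − q)T) = 21608 · e^((0.0735 − 0.0581) × 24/12)
= 21608 · e^0.030800 = 21608 × 1.031279
F = 22,284

22,284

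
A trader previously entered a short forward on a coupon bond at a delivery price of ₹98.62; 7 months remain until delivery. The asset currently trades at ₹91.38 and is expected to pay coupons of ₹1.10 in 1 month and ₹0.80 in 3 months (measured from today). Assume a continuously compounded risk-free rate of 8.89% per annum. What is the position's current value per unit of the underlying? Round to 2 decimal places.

PV(remaining coupons) I = 1.10·e^(−0.0889·1/12) + 0.80·e^(−0.0889·3/12) = 1.8743
Current forward F = (S − I)·e^(rT) = (91.38 − 1.8743)·e^(0.0889·7/12) = 89.5057 × 1.053227 = 94.2698
Value (long) = (F − K)·e^(−rT) = (94.2698 − 98.62) × 0.949463 = -4.1304
Short position value = −(long value) = ₹4.13

₹4.13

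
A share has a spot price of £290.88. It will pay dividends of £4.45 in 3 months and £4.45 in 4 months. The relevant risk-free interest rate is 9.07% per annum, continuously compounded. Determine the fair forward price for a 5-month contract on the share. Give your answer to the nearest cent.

PV(dividends) I = 4.45·e^(−0.0907·3/12) + 4.45·e^(−0.0907·4/12)
I = 4.3502 + 4.3175 = 8.6677
F = (S − I)·e^(rT) = (290.88 − 8.6677) · e^(0.0907·5/12)
= 282.2123 · e^0.037792 = 282.2123 × 1.038515 = £293.08

£293.08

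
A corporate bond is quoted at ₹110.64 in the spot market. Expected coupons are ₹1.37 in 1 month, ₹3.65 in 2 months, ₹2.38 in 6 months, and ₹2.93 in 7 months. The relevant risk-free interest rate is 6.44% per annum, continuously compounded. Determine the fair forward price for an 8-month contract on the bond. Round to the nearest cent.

₹104.95

PV(coupons) I = 1.37·e^(−0.0644·1/12) + 3.65·e^(−0.0644·2/12) + 2.38·e^(−0.0644·6/12) + 2.93·e^(−0.0644·7/12)
I = 1.3627 + 3.6110 + 2.3046 + 2.8220 = 10.1003
F = (S − I)·e^(rT) = (110.64 − 10.1003) · e^(0.0644·8/12)
= 100.5397 · e^0.042933 = 100.5397 × 1.043868 = ₹104.95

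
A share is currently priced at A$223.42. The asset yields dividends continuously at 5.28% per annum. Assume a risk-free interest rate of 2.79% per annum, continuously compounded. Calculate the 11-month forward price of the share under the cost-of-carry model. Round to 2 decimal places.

A$218.38

F = S·e^((r − q)T) = 223.42 · e^((0.0279 − 0.0528) × 11/12)
= 223.42 · e^-0.022825 = 223.42 × 0.977434
F = A$218.38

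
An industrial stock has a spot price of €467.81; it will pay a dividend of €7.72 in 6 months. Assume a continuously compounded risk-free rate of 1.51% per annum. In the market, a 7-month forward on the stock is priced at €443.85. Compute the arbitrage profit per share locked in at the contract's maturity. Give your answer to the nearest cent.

€20.37 per share

PV(dividends) I = 7.72·e^(−0.0151·6/12) = 7.6619
Fair forward F* = (S − I)·e^(rT) = (467.81 − 7.6619)·e^0.008808 = 460.1481 × 1.008847 = 464.2190
Market €443.85 < fair 464.2190: forward underpriced → reverse cash-and-carry (short the stock, invest proceeds at r, pay the dividends, go long the forward).
Profit at T = |F_mkt − F*| = |443.85 − 464.2190| = €20.37 per share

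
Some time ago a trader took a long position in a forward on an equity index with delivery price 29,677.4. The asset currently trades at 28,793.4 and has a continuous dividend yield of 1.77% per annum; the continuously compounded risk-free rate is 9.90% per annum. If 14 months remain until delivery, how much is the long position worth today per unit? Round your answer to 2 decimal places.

Current fair forward for the remaining 14 months: F = S·e^((r − q)·T), (r − q) = 0.0990 − 0.0177 = 0.0813
F = 28793.4 · e^(0.0813 × 14/12) = 28793.4 × 1.09949392 = 31658.1682
Value of long forward = (F − K)·e^(−rT) = (31658.1682 − 29677.4) · e^(−0.0990·14/12)
= 1980.7682 × 0.89092057 = 1764.71

1764.71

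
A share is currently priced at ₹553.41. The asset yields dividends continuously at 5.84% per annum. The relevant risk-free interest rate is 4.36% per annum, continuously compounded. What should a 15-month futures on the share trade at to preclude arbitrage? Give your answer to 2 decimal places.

₹543.27

F = S·e^((r − q)T) = 553.41 · e^((0.0436 − 0.0584) × 15/12)
= 553.41 · e^-0.018500 = 553.41 × 0.981670
F = ₹543.27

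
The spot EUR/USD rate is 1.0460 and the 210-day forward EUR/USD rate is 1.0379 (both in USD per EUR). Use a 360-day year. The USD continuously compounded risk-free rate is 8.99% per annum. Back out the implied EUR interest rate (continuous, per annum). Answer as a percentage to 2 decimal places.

10.32%

F = S·e^((r_USD − r_EUR)T) ⇒ r_EUR = r_USD − ln(F/S)/T
ln(1.0379/1.0460) = -0.007774; /(210/360) = -0.013327
r_EUR = 0.0899 + 0.013327 = 0.103227
r_EUR = 10.32%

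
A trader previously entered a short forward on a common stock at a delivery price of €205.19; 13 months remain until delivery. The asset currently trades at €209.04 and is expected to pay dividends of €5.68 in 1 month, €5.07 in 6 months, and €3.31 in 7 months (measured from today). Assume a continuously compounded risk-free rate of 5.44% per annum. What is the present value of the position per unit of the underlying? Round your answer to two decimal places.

PV(remaining dividends) I = 5.68·e^(−0.0544·1/12) + 5.07·e^(−0.0544·6/12) + 3.31·e^(−0.0544·7/12) = 13.7949
Current forward F = (S − I)·e^(rT) = (209.04 − 13.7949)·e^(0.0544·13/12) = 195.2451 × 1.060705 = 207.0975
Value (long) = (F − K)·e^(−rT) = (207.0975 − 205.19) × 0.942770 = 1.7983
Short position value = −(long value) = -€1.80

-€1.80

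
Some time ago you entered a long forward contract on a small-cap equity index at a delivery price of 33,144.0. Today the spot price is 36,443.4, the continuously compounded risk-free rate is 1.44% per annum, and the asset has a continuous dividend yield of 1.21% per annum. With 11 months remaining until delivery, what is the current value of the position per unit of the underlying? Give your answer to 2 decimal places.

Current fair forward for the remaining 11 months: F = S·e^((r − q)·T), (r − q) = 0.0144 − 0.0121 = 0.0023
F = 36443.4 · e^(0.0023 × 11/12) = 36443.4 × 1.00211056 = 36520.3160
Value of long forward = (F − K)·e^(−rT) = (36520.3160 − 33144.0) · e^(−0.0144·11/12)
= 3376.3160 × 0.98688674 = 3332.04

3332.04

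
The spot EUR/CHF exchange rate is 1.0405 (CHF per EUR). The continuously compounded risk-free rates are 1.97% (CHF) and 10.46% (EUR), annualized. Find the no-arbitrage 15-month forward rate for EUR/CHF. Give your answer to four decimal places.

0.9357

F = S·e^((r_CHF − r_EUR)T) = 1.0405 · e^((0.0197 − 0.1046) × 15/12)
= 1.0405 · e^-0.106125 = 1.0405 × 0.899312
F = 0.9357 CHF per EUR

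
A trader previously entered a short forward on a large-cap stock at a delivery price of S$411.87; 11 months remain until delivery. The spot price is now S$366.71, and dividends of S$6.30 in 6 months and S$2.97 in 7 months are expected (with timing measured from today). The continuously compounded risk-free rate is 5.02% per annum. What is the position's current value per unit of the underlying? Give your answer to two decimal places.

PV(remaining dividends) I = 6.30·e^(−0.0502·6/12) + 2.97·e^(−0.0502·7/12) = 9.0281
Current forward F = (S − I)·e^(rT) = (366.71 − 9.0281)·e^(0.0502·11/12) = 357.6819 × 1.047092 = 374.5259
Value (long) = (F − K)·e^(−rT) = (374.5259 − 411.87) × 0.955026 = -35.6646
Short position value = −(long value) = S$35.66

S$35.66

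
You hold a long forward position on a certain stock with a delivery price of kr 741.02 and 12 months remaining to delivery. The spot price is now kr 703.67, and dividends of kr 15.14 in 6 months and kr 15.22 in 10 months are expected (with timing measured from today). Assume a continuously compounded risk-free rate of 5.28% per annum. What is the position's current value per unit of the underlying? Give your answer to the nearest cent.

-kr 28.55

PV(remaining dividends) I = 15.14·e^(−0.0528·6/12) + 15.22·e^(−0.0528·10/12) = 29.3104
Current forward F = (S − I)·e^(rT) = (703.67 − 29.3104)·e^(0.0528·12/12) = 674.3596 × 1.054219 = 710.9227
Value (long) = (F − K)·e^(−rT) = (710.9227 − 741.02) × 0.948570 = -28.5494
Value = -kr 28.55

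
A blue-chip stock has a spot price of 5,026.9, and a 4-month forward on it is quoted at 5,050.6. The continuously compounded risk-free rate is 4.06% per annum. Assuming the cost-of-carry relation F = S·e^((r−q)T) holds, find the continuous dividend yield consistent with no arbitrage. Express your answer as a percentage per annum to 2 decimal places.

From F = S·e^((r−q)T): (r − q) = ln(F/S)/T
ln(5050.6/5026.9) = ln(1.004715) = 0.004704
(r − q) = 0.004704 / (4/12) = 0.014112
q = r − ln(F/S)/T = 0.0406 − 0.014112 = 0.026488
q = 2.65%

2.65%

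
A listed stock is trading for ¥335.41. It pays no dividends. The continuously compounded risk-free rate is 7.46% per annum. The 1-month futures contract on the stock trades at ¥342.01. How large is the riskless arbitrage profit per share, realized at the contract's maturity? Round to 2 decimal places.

¥4.51 per share

Fair futures: F* = S·e^(carry·T), with carry = r = 0.0746
F* = 335.41 · e^(0.0746 × 1/12) = 335.41 · e^0.006217 = 335.41 × 1.006236 = ¥337.5016
Market ¥342.01 > fair ¥337.5016: forward overpriced → cash-and-carry (buy spot, short the forward).
At maturity, profit = |F_mkt − F*| = |342.01 − 337.5016| = ¥4.51 per share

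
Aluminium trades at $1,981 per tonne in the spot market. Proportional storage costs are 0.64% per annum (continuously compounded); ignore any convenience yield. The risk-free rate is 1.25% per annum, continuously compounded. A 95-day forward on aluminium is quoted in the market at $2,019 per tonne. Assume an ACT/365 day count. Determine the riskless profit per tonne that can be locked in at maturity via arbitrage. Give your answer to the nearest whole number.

Fair forward: F* = S·e^(carry·T), with carry = (r + u) = 0.0125 + 0.0064 = 0.0189
F* = 1981 · e^(0.0189 × 95/365) = 1981 · e^0.004919 = 1981 × 1.004931 = $1990.7683
Market $2019 > fair $1990.7683: forward overpriced → cash-and-carry (buy spot, short the forward).
At maturity, profit = |F_mkt − F*| = |2019 − 1990.7683| = $28 per tonne

$28 per tonne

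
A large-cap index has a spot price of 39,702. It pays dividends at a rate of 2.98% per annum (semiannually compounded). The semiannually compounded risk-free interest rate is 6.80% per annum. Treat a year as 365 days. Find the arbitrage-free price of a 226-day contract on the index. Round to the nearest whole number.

40,629

F = S · (1+r/2)^(2T) / (1+q/2)^(2T)
= 39702 × 1.042273 / 1.018484 = 39702 × 1.023357
F = 40,629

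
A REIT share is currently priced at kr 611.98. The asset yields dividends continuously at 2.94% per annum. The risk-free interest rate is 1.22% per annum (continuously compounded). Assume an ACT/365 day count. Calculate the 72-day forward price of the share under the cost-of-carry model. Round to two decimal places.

kr 609.91

F = S·e^((r − q)T) = 611.98 · e^((0.0122 − 0.0294) × 72/365)
= 611.98 · e^-0.003393 = 611.98 × 0.996613
F = kr 609.91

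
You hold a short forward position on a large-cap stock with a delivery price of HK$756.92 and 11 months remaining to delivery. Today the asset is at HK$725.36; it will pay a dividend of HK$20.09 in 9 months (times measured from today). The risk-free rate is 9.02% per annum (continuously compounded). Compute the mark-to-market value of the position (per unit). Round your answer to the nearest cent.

-HK$9.73

PV(remaining dividends) I = 20.09·e^(−0.0902·9/12) = 18.7759
Current forward F = (S − I)·e^(rT) = (725.36 − 18.7759)·e^(0.0902·11/12) = 706.5841 × 1.086198 = 767.4902
Value (long) = (F − K)·e^(−rT) = (767.4902 − 756.92) × 0.920643 = 9.7314
Short position value = −(long value) = -HK$9.73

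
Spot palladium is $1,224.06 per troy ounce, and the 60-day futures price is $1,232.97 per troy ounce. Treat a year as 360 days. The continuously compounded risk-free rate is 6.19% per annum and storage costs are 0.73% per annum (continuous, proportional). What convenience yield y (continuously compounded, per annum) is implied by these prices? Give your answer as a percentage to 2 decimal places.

F = S·e^((r+u−y)T) ⇒ (r+u−y) = ln(F/S)/T
ln(1232.97/1224.06) = 0.007253; /T ⇒ 0.043518
y = r + u − ln(F/S)/T = 0.0619 + 0.0073 − 0.043518 = 0.025682
y = 2.57%

2.57%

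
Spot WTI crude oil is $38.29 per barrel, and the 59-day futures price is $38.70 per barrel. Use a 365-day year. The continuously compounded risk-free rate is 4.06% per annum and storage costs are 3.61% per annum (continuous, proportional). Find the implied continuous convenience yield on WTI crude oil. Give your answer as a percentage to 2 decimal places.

1.08%

F = S·e^((r+u−y)T) ⇒ (r+u−y) = ln(F/S)/T
ln(38.70/38.29) = 0.010651; /T ⇒ 0.065892
y = r + u − ln(F/S)/T = 0.0406 + 0.0361 − 0.065892 = 0.010808
y = 1.08%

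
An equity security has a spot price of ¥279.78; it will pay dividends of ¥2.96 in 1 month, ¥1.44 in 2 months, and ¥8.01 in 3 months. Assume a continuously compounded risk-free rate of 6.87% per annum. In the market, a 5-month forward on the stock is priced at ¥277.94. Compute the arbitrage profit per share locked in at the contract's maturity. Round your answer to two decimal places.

¥2.63 per share

PV(dividends) I = 2.96·e^(−0.0687·1/12) + 1.44·e^(−0.0687·2/12) + 8.01·e^(−0.0687·3/12) = 12.2403
Fair forward F* = (S − I)·e^(rT) = (279.78 − 12.2403)·e^0.028625 = 267.5397 × 1.029039 = 275.3088
Market ¥277.94 > fair 275.3088: forward overpriced → cash-and-carry (borrow at r, buy the stock and collect the dividends, short the forward).
Profit at T = |F_mkt − F*| = |277.94 − 275.3088| = ¥2.63 per share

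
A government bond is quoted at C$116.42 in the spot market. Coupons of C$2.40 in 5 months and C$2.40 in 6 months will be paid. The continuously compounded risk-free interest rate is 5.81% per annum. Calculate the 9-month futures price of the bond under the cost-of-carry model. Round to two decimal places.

PV(coupons) I = 2.40·e^(−0.0581·5/12) + 2.40·e^(−0.0581·6/12)
I = 2.3426 + 2.3313 = 4.6739
F = (S − I)·e^(rT) = (116.42 − 4.6739) · e^(0.0581·9/12)
= 111.7461 · e^0.043575 = 111.7461 × 1.044538 = C$116.72

C$116.72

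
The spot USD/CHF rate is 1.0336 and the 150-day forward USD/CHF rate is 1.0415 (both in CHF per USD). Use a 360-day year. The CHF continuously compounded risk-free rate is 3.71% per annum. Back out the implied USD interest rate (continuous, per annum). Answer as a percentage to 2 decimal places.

F = S·e^((r_CHF − r_USD)T) ⇒ r_USD = r_CHF − ln(F/S)/T
ln(1.0415/1.0336) = 0.007614; /(150/360) = 0.018274
r_USD = 0.0371 − 0.018274 = 0.018826
r_USD = 1.88%

1.88%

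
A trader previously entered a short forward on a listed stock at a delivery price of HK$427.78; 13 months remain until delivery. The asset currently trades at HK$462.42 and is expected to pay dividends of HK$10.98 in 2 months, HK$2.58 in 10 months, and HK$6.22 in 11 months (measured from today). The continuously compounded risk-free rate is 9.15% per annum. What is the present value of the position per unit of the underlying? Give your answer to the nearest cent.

-HK$56.09

PV(remaining dividends) I = 10.98·e^(−0.0915·2/12) + 2.58·e^(−0.0915·10/12) + 6.22·e^(−0.0915·11/12) = 18.9240
Current forward F = (S − I)·e^(rT) = (462.42 − 18.9240)·e^(0.0915·13/12) = 443.4960 × 1.104204 = 489.7101
Value (long) = (F − K)·e^(−rT) = (489.7101 − 427.78) × 0.905629 = 56.0857
Short position value = −(long value) = -HK$56.09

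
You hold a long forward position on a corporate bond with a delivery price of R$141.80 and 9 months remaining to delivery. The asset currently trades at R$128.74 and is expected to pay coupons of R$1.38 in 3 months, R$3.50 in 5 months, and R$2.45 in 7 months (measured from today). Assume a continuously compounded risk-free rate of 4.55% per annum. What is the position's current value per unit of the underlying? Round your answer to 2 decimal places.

PV(remaining coupons) I = 1.38·e^(−0.0455·3/12) + 3.50·e^(−0.0455·5/12) + 2.45·e^(−0.0455·7/12) = 7.1845
Current forward F = (S − I)·e^(rT) = (128.74 − 7.1845)·e^(0.0455·9/12) = 121.5555 × 1.034714 = 125.7752
Value (long) = (F − K)·e^(−rT) = (125.7752 − 141.80) × 0.966451 = -15.4872
Value = -R$15.49

-R$15.49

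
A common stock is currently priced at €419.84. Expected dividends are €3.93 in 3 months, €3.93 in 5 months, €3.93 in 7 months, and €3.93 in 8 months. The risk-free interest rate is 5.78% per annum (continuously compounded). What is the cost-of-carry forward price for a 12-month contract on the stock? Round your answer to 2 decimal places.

€428.62

PV(dividends) I = 3.93·e^(−0.0578·3/12) + 3.93·e^(−0.0578·5/12) + 3.93·e^(−0.0578·7/12) + 3.93·e^(−0.0578·8/12)
I = 3.8736 + 3.8365 + 3.7997 + 3.7814 = 15.2912
F = (S − I)·e^(rT) = (419.84 − 15.2912) · e^(0.0578·12/12)
= 404.5488 · e^0.057800 = 404.5488 × 1.059503 = €428.62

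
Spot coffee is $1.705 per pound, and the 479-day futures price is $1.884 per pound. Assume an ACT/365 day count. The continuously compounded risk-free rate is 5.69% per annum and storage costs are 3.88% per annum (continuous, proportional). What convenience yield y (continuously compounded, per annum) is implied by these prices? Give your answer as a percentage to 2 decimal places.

1.96%

F = S·e^((r+u−y)T) ⇒ (r+u−y) = ln(F/S)/T
ln(1.884/1.705) = 0.099832; /T ⇒ 0.076072
y = r + u − ln(F/S)/T = 0.0569 + 0.0388 − 0.076072 = 0.019628
y = 1.96%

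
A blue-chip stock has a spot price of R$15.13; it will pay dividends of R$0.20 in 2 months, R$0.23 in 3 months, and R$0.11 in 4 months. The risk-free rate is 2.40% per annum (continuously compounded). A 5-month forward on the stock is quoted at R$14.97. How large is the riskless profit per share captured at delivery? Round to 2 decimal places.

R$0.23 per share

PV(dividends) I = 0.20·e^(−0.0240·2/12) + 0.23·e^(−0.0240·3/12) + 0.11·e^(−0.0240·4/12) = 0.5369
Fair forward F* = (S − I)·e^(rT) = (15.13 − 0.5369)·e^0.010000 = 14.5931 × 1.010050 = 14.7398
Market R$14.97 > fair 14.7398: forward overpriced → cash-and-carry (borrow at r, buy the stock and collect the dividends, short the forward).
Profit at T = |F_mkt − F*| = |14.97 − 14.7398| = R$0.23 per share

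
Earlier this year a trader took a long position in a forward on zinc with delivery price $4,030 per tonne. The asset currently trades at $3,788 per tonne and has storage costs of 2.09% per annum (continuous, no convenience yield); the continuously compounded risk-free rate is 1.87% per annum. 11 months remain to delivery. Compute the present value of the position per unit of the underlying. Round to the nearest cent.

-$100.24 per tonne

Current fair forward for the remaining 11 months: F = S·e^((r + u)·T), (r + u) = 0.0187 + 0.0209 = 0.0396
F = 3788 · e^(0.0396 × 11/12) = 3788 × 1.03696689 = 3928.0306
Value of long forward = (F − K)·e^(−rT) = (3928.0306 − 4030) · e^(−0.0187·11/12)
= -101.9694 × 0.98300442 = -100.24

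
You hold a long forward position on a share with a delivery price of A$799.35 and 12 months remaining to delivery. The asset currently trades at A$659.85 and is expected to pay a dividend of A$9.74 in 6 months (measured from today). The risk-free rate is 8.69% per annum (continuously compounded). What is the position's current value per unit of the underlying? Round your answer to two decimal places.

-A$82.29

PV(remaining dividends) I = 9.74·e^(−0.0869·6/12) = 9.3259
Current forward F = (S − I)·e^(rT) = (659.85 − 9.3259)·e^(0.0869·12/12) = 650.5241 × 1.090788 = 709.5839
Value (long) = (F − K)·e^(−rT) = (709.5839 − 799.35) × 0.916769 = -82.2948
Value = -A$82.29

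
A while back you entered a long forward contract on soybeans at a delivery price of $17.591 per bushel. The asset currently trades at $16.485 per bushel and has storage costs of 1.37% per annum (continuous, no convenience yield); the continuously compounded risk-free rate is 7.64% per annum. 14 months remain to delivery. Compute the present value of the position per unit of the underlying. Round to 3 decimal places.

Current fair forward for the remaining 14 months: F = S·e^((r + u)·T), (r + u) = 0.0764 + 0.0137 = 0.0901
F = 16.485 · e^(0.0901 × 14/12) = 16.485 × 1.110840 = 18.3122
Value of long forward = (F − K)·e^(−rT) = (18.3122 − 17.591) · e^(−0.0764·14/12)
= 0.7212 × 0.914724 = 0.660

$0.660 per bushel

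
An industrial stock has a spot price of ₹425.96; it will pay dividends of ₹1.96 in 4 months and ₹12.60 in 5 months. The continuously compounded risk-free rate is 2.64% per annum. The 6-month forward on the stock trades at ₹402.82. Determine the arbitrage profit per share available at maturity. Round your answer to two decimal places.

PV(dividends) I = 1.96·e^(−0.0264·4/12) + 12.60·e^(−0.0264·5/12) = 14.4050
Fair forward F* = (S − I)·e^(rT) = (425.96 − 14.4050)·e^0.013200 = 411.5550 × 1.013288 = 417.0237
Market ₹402.82 < fair 417.0237: forward underpriced → reverse cash-and-carry (short the stock, invest proceeds at r, pay the dividends, go long the forward).
Profit at T = |F_mkt − F*| = |402.82 − 417.0237| = ₹14.20 per share

₹14.20 per share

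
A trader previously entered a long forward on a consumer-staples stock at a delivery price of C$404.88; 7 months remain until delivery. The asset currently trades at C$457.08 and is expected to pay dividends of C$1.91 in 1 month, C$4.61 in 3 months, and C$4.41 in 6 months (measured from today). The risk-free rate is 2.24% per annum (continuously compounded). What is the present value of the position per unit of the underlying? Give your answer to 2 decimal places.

C$46.60

PV(remaining dividends) I = 1.91·e^(−0.0224·1/12) + 4.61·e^(−0.0224·3/12) + 4.41·e^(−0.0224·6/12) = 10.8516
Current forward F = (S − I)·e^(rT) = (457.08 − 10.8516)·e^(0.0224·7/12) = 446.2284 × 1.013152 = 452.0972
Value (long) = (F − K)·e^(−rT) = (452.0972 − 404.88) × 0.987018 = 46.6042
Value = C$46.60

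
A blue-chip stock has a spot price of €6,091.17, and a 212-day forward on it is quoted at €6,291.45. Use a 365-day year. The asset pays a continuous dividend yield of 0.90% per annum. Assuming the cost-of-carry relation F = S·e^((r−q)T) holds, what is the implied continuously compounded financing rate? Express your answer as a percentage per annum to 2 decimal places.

From F = S·e^((r−q)T): (r − q) = ln(F/S)/T
ln(6291.45/6091.17) = ln(1.032880) = 0.032351
(r − q) = 0.032351 / (212/365) = 0.055699
r = ln(F/S)/T + q = 0.055699 + 0.0090 = 0.064699
r = 6.47%

6.47%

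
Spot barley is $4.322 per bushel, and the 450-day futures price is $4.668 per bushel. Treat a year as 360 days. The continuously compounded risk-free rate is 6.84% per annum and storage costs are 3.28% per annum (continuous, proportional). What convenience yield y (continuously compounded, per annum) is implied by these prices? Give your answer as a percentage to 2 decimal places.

3.96%

F = S·e^((r+u−y)T) ⇒ (r+u−y) = ln(F/S)/T
ln(4.668/4.322) = 0.077012; /T ⇒ 0.061610
y = r + u − ln(F/S)/T = 0.0684 + 0.0328 − 0.061610 = 0.039590
y = 3.96%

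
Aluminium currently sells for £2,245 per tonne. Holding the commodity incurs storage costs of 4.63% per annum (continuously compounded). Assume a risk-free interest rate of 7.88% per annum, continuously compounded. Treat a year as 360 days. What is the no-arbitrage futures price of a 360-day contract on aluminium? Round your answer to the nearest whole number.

£2,544 per tonne

Net carry = r + u − y = 0.0788 + 0.0463 − 0.0000 = 0.1251
F = S·e^((r+u−y)T) = 2245 · e^(0.1251 × 360/360) = 2245 · e^0.125100
= 2245 × 1.133262 = £2,544 per tonne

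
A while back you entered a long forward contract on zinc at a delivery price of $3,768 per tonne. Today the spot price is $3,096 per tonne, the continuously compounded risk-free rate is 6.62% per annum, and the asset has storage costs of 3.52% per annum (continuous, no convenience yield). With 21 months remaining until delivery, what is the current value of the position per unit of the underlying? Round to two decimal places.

-$63.10 per tonne

Current fair forward for the remaining 21 months: F = S·e^((r + u)·T), (r + u) = 0.0662 + 0.0352 = 0.1014
F = 3096 · e^(0.1014 × 21/12) = 3096 × 1.19416835 = 3697.1452
Value of long forward = (F − K)·e^(−rT) = (3697.1452 − 3768) · e^(−0.0662·21/12)
= -70.8548 × 0.89060880 = -63.10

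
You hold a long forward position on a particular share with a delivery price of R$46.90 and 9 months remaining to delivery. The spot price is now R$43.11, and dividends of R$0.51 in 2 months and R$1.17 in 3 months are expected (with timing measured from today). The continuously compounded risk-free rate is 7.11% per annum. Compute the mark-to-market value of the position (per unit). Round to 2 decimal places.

PV(remaining dividends) I = 0.51·e^(−0.0711·2/12) + 1.17·e^(−0.0711·3/12) = 1.6534
Current forward F = (S − I)·e^(rT) = (43.11 − 1.6534)·e^(0.0711·9/12) = 41.4566 × 1.054772 = 43.7273
Value (long) = (F − K)·e^(−rT) = (43.7273 − 46.90) × 0.948072 = -3.0079
Value = -R$3.01

-R$3.01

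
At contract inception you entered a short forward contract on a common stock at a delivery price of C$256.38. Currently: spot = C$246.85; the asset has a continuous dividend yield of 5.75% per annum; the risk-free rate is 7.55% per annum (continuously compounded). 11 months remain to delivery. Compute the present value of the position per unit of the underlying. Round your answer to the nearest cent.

Current fair forward for the remaining 11 months: F = S·e^((r − q)·T), (r − q) = 0.0755 − 0.0575 = 0.0180
F = 246.85 · e^(0.0180 × 11/12) = 246.85 × 1.016637 = 250.9568
Value of long forward = (F − K)·e^(−rT) = (250.9568 − 256.38) · e^(−0.0755·11/12)
= -5.4232 × 0.933132 = -5.06
Short position value = −(long value) = C$5.06

C$5.06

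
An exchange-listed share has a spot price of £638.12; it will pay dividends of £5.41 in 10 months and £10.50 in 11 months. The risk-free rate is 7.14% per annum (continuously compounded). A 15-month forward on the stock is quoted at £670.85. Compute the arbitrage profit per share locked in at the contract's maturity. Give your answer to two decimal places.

£10.51 per share

PV(dividends) I = 5.41·e^(−0.0714·10/12) + 10.50·e^(−0.0714·11/12) = 14.9323
Fair forward F* = (S − I)·e^(rT) = (638.12 − 14.9323)·e^0.089250 = 623.1877 × 1.093354 = 681.3648
Market £670.85 < fair 681.3648: forward underpriced → reverse cash-and-carry (short the stock, invest proceeds at r, pay the dividends, go long the forward).
Profit at T = |F_mkt − F*| = |670.85 − 681.3648| = £10.51 per share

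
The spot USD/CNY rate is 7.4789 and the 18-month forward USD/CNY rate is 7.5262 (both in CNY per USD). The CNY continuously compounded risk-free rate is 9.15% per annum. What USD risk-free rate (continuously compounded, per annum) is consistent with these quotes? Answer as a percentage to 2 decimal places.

8.73%

F = S·e^((r_CNY − r_USD)T) ⇒ r_USD = r_CNY − ln(F/S)/T
ln(7.5262/7.4789) = 0.006305; /(18/12) = 0.004203
r_USD = 0.0915 − 0.004203 = 0.087297
r_USD = 8.73%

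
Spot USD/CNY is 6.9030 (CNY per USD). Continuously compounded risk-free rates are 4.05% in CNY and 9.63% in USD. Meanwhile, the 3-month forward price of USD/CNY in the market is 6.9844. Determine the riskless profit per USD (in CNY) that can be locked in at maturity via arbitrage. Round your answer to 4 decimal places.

0.1770 per USD (in CNY)

Fair forward: F* = S·e^(carry·T), with carry = (r_CNY − r_USD) = 0.0405 − 0.0963 = -0.0558
F* = 6.9030 · e^(-0.0558 × 3/12) = 6.9030 · e^-0.013950 = 6.9030 × 0.986147 = 6.8074
Market 6.9844 > fair 6.8074: forward overpriced → cash-and-carry (buy spot, short the forward).
At maturity, profit = |F_mkt − F*| = |6.9844 − 6.8074| = 0.1770 per USD (in CNY)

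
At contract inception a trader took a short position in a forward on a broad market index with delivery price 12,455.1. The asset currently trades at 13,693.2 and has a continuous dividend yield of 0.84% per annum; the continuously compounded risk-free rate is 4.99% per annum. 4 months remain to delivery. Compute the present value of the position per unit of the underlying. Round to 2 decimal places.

-1405.27

Current fair forward for the remaining 4 months: F = S·e^((r − q)·T), (r − q) = 0.0499 − 0.0084 = 0.0415
F = 13693.2 · e^(0.0415 × 4/12) = 13693.2 × 1.01392946 = 13883.9389
Value of long forward = (F − K)·e^(−rT) = (13883.9389 − 12455.1) · e^(−0.0499·4/12)
= 1428.8389 × 0.98350424 = 1405.27
Short position value = −(long value) = -1405.27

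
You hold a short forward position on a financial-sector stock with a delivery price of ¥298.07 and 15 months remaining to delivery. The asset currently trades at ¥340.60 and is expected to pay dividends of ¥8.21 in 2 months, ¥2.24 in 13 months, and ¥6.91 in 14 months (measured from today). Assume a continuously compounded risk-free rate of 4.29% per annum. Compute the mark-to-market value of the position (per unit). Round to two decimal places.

-¥41.23

PV(remaining dividends) I = 8.21·e^(−0.0429·2/12) + 2.24·e^(−0.0429·13/12) + 6.91·e^(−0.0429·14/12) = 16.8625
Current forward F = (S − I)·e^(rT) = (340.60 − 16.8625)·e^(0.0429·15/12) = 323.7375 × 1.055089 = 341.5719
Value (long) = (F − K)·e^(−rT) = (341.5719 − 298.07) × 0.947787 = 41.2305
Short position value = −(long value) = -¥41.23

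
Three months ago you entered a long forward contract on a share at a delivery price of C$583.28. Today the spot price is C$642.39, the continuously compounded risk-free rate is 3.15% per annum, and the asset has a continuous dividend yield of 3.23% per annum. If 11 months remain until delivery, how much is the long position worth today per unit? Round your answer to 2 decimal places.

Current fair forward for the remaining 11 months: F = S·e^((r − q)·T), (r − q) = 0.0315 − 0.0323 = -0.0008
F = 642.39 · e^(-0.0008 × 11/12) = 642.39 × 0.999267 = 641.9191
Value of long forward = (F − K)·e^(−rT) = (641.9191 − 583.28) · e^(−0.0315·11/12)
= 58.6391 × 0.971538 = 56.97

C$56.97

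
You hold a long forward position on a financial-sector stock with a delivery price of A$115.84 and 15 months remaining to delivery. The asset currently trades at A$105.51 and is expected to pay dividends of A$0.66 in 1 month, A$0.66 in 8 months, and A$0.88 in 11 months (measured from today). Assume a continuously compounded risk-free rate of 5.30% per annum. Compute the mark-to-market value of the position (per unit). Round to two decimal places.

-A$5.04

PV(remaining dividends) I = 0.66·e^(−0.0530·1/12) + 0.66·e^(−0.0530·8/12) + 0.88·e^(−0.0530·11/12) = 2.1324
Current forward F = (S − I)·e^(rT) = (105.51 − 2.1324)·e^(0.0530·15/12) = 103.3776 × 1.068494 = 110.4583
Value (long) = (F − K)·e^(−rT) = (110.4583 − 115.84) × 0.935897 = -5.0367
Value = -A$5.04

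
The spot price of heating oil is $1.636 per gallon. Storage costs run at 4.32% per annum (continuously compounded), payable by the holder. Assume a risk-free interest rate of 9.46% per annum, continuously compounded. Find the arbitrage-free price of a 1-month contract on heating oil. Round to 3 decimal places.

Net carry = r + u − y = 0.0946 + 0.0432 − 0.0000 = 0.1378
F = S·e^((r+u−y)T) = 1.636 · e^(0.1378 × 1/12) = 1.636 · e^0.011483
= 1.636 × 1.011549 = $1.655 per gallon

$1.655 per gallon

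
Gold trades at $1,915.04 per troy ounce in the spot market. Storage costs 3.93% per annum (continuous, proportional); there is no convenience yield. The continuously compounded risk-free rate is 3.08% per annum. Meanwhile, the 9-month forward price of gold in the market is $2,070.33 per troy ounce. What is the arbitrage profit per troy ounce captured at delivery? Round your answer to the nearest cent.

Fair forward: F* = S·e^(carry·T), with carry = (r + u) = 0.0308 + 0.0393 = 0.0701
F* = 1915.04 · e^(0.0701 × 9/12) = 1915.04 · e^0.05257500 = 1915.04 × 1.05398161 = $2018.4169
Market $2070.33 > fair $2018.4169: forward overpriced → cash-and-carry (buy spot, short the forward).
At maturity, profit = |F_mkt − F*| = |2070.33 − 2018.4169| = $51.91 per troy ounce

$51.91 per troy ounce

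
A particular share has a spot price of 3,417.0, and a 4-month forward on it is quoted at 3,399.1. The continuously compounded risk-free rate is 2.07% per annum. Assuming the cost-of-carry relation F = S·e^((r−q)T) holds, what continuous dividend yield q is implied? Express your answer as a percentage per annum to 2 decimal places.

3.65%

From F = S·e^((r−q)T): (r − q) = ln(F/S)/T
ln(3399.1/3417.0) = ln(0.994761) = -0.005253
(r − q) = -0.005253 / (4/12) = -0.015759
q = r − ln(F/S)/T = 0.0207 + 0.015759 = 0.036459
q = 3.65%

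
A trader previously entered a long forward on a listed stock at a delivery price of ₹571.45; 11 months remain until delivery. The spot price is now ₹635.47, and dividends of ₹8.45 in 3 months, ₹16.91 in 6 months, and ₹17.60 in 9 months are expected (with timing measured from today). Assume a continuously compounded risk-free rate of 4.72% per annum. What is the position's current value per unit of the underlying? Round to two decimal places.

PV(remaining dividends) I = 8.45·e^(−0.0472·3/12) + 16.91·e^(−0.0472·6/12) + 17.60·e^(−0.0472·9/12) = 41.8543
Current forward F = (S − I)·e^(rT) = (635.47 − 41.8543)·e^(0.0472·11/12) = 593.6157 × 1.044216 = 619.8630
Value (long) = (F − K)·e^(−rT) = (619.8630 − 571.45) × 0.957656 = 46.3630
Value = ₹46.36

₹46.36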